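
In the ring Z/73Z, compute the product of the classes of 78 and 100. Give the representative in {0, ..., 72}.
62

Reduce the factors first: 78 ≡ 5, 100 ≡ 27 (mod 73), so 78 · 100 ≡ 5 · 27 (mod 73). 5 · 27 = 135. Dividing by 73: 135 = 1·73 + 62. So (78 · 100) mod 73 = 62.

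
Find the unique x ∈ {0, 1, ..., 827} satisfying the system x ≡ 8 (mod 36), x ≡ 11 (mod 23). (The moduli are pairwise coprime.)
x ≡ 80 (mod 828); the representative in [0, 828) is 80

The moduli 36, 23 are pairwise coprime, so by the CRT there is a unique solution mod 36·23 = 828.
Solve by successive substitution. Start with x ≡ 8 (mod 36).
  Combine with x ≡ 11 (mod 23): write x = 8 + 36·t and require 8 + 36·t ≡ 11 (mod 23), i.e. 36·t ≡ 11 − 8 ≡ 3 (mod 23). Since 36^(−1) ≡ 16 (mod 23) (36 ≡ 13 (mod 23)), t ≡ 16·3 ≡ 2 (mod 23). So x ≡ 8 + 36·2 = 80 (mod 828).
Unique solution in [0, 828): x = 80.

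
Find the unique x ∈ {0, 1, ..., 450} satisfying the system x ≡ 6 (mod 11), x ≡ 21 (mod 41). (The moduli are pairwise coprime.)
x ≡ 226 (mod 451); the representative in [0, 451) is 226

The moduli 11, 41 are pairwise coprime, so by the CRT there is a unique solution mod 11·41 = 451.
Solve by successive substitution. Start with x ≡ 6 (mod 11).
  Combine with x ≡ 21 (mod 41): write x = 6 + 11·t and require 6 + 11·t ≡ 21 (mod 41), i.e. 11·t ≡ 21 − 6 ≡ 15 (mod 41). Since 11^(−1) ≡ 15 (mod 41), t ≡ 15·15 ≡ 20 (mod 41). So x ≡ 6 + 11·20 = 226 (mod 451).
Unique solution in [0, 451): x = 226.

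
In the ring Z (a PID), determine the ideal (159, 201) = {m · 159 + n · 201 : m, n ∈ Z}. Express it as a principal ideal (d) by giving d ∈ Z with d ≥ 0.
(159, 201) = (3); d = 3

In the PID Z, (a, b) is generated by gcd(a, b). Compute gcd(201, 159) with the extended Euclidean algorithm, tracking rows (r, s, t) with s·201 + t·159 = r:
  row A: (201, 1, 0)   [1·201 + 0·159 = 201]
  row B: (159, 0, 1)   [0·201 + 1·159 = 159]
  201 = 1·159 + 42   → row C = row A − 1·row B = (42, 1, −1)   [check: 1·201 − 1·159 = 42]
  159 = 3·42 + 33   → row D = row B − 3·row C = (33, −3, 4)   [check: −3·201 + 4·159 = 33]
  42 = 1·33 + 9   → row E = row C − 1·row D = (9, 4, −5)   [check: 4·201 − 5·159 = 9]
  33 = 3·9 + 6   → row F = row D − 3·row E = (6, −15, 19)   [check: −15·201 + 19·159 = 6]
  9 = 1·6 + 3   → row G = row E − 1·row F = (3, 19, −24)   [check: 19·201 − 24·159 = 3]
  6 = 2·3 + 0   → remainder 0, stop. gcd = 3 (last nonzero row G).
So gcd(159, 201) = 3, with Bézout identity 19·201 − 24·159 = 3. Containment (⊇): the Bézout identity exhibits 3 as an element of (159, 201), giving (3) ⊆ (159, 201). Containment (⊆): since 3 | 159 and 3 | 201 (159 = 3·53, 201 = 3·67), every Z-linear combination of 159 and 201 is divisible by 3, so (159, 201) ⊆ (3). Therefore (159, 201) = (3), d = 3.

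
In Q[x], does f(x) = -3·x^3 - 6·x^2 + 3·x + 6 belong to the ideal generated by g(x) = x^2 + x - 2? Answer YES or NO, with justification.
YES

In Q[x] the ideal (g) consists of all multiples of g, so f ∈ (g) iff g | f, i.e. iff the remainder of f on division by g is 0. Divide f by g (g is monic, so eliminate the leading term of the running remainder at each step):
  leading term -3·x^3: subtract (-3·x)·g(x) = -3·x^3 - 3·x^2 + 6·x, leaving -3·x^2 - 3·x + 6
  leading term -3·x^2: subtract (-3)·g(x) = -3·x^2 - 3·x + 6, leaving 0
The remainder is 0, so f(x) = g(x) · h(x) with h(x) = -3·x - 3. Hence g | f, i.e. f ∈ (g).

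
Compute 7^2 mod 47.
2

Use repeated squaring. Binary(2) = 10. Walk through the bits of the exponent 2 left-to-right: at each bit after the leading one, square the running value, then multiply by 7 if the bit is 1 (always reducing mod 47):
  bit 1 = 1 (leading): start with 7.
  bit 2 = 0: square 7^2 = 49 ≡ 2 (mod 47).
Final value: 7^2 ≡ 2 (mod 47).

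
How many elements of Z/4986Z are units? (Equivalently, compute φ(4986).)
An element a ∈ Z/4986Z is a unit iff gcd(a, 4986) = 1, so the number of units is φ(4986). φ is multiplicative, with φ(p^e) = p^e − p^(e−1). Factorise 4986 = 2 · 3^2 · 277. Then
  φ(4986) = (2 − 1) · (3^2 − 3^1) · (277 − 1) = 1 · 6 · 276 = 1656.

Final answer: Z/4986Z has φ(4986) = 1656 units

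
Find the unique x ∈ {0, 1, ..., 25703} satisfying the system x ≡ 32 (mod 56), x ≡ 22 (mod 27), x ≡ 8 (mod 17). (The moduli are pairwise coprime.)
x ≡ 23944 (mod 25704); the representative in [0, 25704) is 23944

The moduli 56, 27, 17 are pairwise coprime, so by the CRT there is a unique solution mod 56·27·17 = 25704.
Solve by successive substitution. Start with x ≡ 32 (mod 56).
  Combine with x ≡ 22 (mod 27): write x = 32 + 56·t and require 32 + 56·t ≡ 22 (mod 27), i.e. 56·t ≡ 22 − 32 ≡ 17 (mod 27). Since 56^(−1) ≡ 14 (mod 27) (56 ≡ 2 (mod 27)), t ≡ 14·17 ≡ 22 (mod 27). So x ≡ 32 + 56·22 = 1264 (mod 1512).
  Combine with x ≡ 8 (mod 17): write x = 1264 + 1512·t and require 1264 + 1512·t ≡ 8 (mod 17), i.e. 1512·t ≡ 8 − 1264 ≡ 2 (mod 17). Since 1512^(−1) ≡ 16 (mod 17) (1512 ≡ 16 (mod 17)), t ≡ 16·2 ≡ 15 (mod 17). So x ≡ 1264 + 1512·15 = 23944 (mod 25704).
Unique solution in [0, 25704): x = 23944.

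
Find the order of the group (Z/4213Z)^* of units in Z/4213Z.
|(Z/4213Z)^*| = 3820

(Z/4213Z)^* consists of the classes a with gcd(a, 4213) = 1, so its order is φ(4213). φ is multiplicative, with φ(p^e) = p^e − p^(e−1). Factorise 4213 = 11 · 383. Then
  φ(4213) = (11 − 1) · (383 − 1) = 10 · 382 = 3820.
Thus |(Z/4213Z)^*| = 3820.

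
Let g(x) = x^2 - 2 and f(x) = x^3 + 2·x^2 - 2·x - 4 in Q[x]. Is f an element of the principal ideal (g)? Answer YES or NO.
YES

In Q[x] the ideal (g) consists of all multiples of g, so f ∈ (g) iff g | f, i.e. iff the remainder of f on division by g is 0. Divide f by g (g is monic, so eliminate the leading term of the running remainder at each step):
  leading term x^3: subtract (x)·g(x) = x^3 - 2·x, leaving 2·x^2 - 4
  leading term 2·x^2: subtract (2)·g(x) = 2·x^2 - 4, leaving 0
The remainder is 0, so f(x) = g(x) · h(x) with h(x) = x + 2. Hence g | f, i.e. f ∈ (g).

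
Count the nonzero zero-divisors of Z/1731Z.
In Z/1731Z each nonzero element is either a unit (gcd with 1731 is 1) or a zero-divisor (gcd > 1). The number of units is φ(1731): factorise 1731 = 3 · 577, so φ(1731) = (3 − 1) · (577 − 1) = 2 · 576 = 1152. The nonzero elements number 1731 − 1 = 1730. Hence the nonzero zero-divisors number 1730 − 1152 = 578.

Final answer: Z/1731Z has 578 nonzero zero-divisors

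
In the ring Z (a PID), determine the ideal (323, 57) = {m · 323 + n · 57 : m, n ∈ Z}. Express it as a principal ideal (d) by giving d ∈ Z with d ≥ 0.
(323, 57) = (19); d = 19

In the PID Z, (a, b) is generated by gcd(a, b). Compute gcd(323, 57) with the extended Euclidean algorithm, tracking rows (r, s, t) with s·323 + t·57 = r:
  row A: (323, 1, 0)   [1·323 + 0·57 = 323]
  row B: (57, 0, 1)   [0·323 + 1·57 = 57]
  323 = 5·57 + 38   → row C = row A − 5·row B = (38, 1, −5)   [check: 1·323 − 5·57 = 38]
  57 = 1·38 + 19   → row D = row B − 1·row C = (19, −1, 6)   [check: −1·323 + 6·57 = 19]
  38 = 2·19 + 0   → remainder 0, stop. gcd = 19 (last nonzero row D).
So gcd(323, 57) = 19, with Bézout identity −1·323 + 6·57 = 19. Containment (⊇): the Bézout identity exhibits 19 as an element of (323, 57), giving (19) ⊆ (323, 57). Containment (⊆): since 19 | 323 and 19 | 57 (323 = 19·17, 57 = 19·3), every Z-linear combination of 323 and 57 is divisible by 19, so (323, 57) ⊆ (19). Therefore (323, 57) = (19), d = 19.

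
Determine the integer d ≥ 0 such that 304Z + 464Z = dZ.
(304, 464) = (16); d = 16

In the PID Z, (a, b) is generated by gcd(a, b). Compute gcd(464, 304) with the extended Euclidean algorithm, tracking rows (r, s, t) with s·464 + t·304 = r:
  row A: (464, 1, 0)   [1·464 + 0·304 = 464]
  row B: (304, 0, 1)   [0·464 + 1·304 = 304]
  464 = 1·304 + 160   → row C = row A − 1·row B = (160, 1, −1)   [check: 1·464 − 1·304 = 160]
  304 = 1·160 + 144   → row D = row B − 1·row C = (144, −1, 2)   [check: −1·464 + 2·304 = 144]
  160 = 1·144 + 16   → row E = row C − 1·row D = (16, 2, −3)   [check: 2·464 − 3·304 = 16]
  144 = 9·16 + 0   → remainder 0, stop. gcd = 16 (last nonzero row E).
So gcd(304, 464) = 16, with Bézout identity 2·464 − 3·304 = 16. Containment (⊇): the Bézout identity exhibits 16 as an element of (304, 464), giving (16) ⊆ (304, 464). Containment (⊆): since 16 | 304 and 16 | 464 (304 = 16·19, 464 = 16·29), every Z-linear combination of 304 and 464 is divisible by 16, so (304, 464) ⊆ (16). Therefore (304, 464) = (16), d = 16.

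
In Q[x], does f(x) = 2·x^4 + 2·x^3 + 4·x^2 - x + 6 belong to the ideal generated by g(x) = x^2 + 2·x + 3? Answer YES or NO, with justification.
NO

In Q[x] the ideal (g) consists of all multiples of g, so f ∈ (g) iff g | f, i.e. iff the remainder of f on division by g is 0. Divide f by g (g is monic, so eliminate the leading term of the running remainder at each step):
  leading term 2·x^4: subtract (2·x^2)·g(x) = 2·x^4 + 4·x^3 + 6·x^2, leaving -2·x^3 - 2·x^2 - x + 6
  leading term -2·x^3: subtract (-2·x)·g(x) = -2·x^3 - 4·x^2 - 6·x, leaving 2·x^2 + 5·x + 6
  leading term 2·x^2: subtract (2)·g(x) = 2·x^2 + 4·x + 6, leaving x
The remainder r(x) = x ≠ 0 (and deg r < deg g), so g ∤ f, i.e. f ∉ (g).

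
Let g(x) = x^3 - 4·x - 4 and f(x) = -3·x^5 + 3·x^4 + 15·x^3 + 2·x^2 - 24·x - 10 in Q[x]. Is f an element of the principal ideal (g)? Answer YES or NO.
NO

In Q[x] the ideal (g) consists of all multiples of g, so f ∈ (g) iff g | f, i.e. iff the remainder of f on division by g is 0. Divide f by g (g is monic, so eliminate the leading term of the running remainder at each step):
  leading term -3·x^5: subtract (-3·x^2)·g(x) = -3·x^5 + 12·x^3 + 12·x^2, leaving 3·x^4 + 3·x^3 - 10·x^2 - 24·x - 10
  leading term 3·x^4: subtract (3·x)·g(x) = 3·x^4 - 12·x^2 - 12·x, leaving 3·x^3 + 2·x^2 - 12·x - 10
  leading term 3·x^3: subtract (3)·g(x) = 3·x^3 - 12·x - 12, leaving 2·x^2 + 2
The remainder r(x) = 2·x^2 + 2 ≠ 0 (and deg r < deg g), so g ∤ f, i.e. f ∉ (g).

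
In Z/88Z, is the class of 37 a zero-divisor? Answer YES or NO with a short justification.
NO

gcd(37, 88) = 1, so 37 is a unit in Z/88Z (it has a multiplicative inverse). A unit cannot be a zero-divisor: if 37·b ≡ 0 then multiplying both sides by 37^(−1) gives b ≡ 0. So 37 is not a zero-divisor.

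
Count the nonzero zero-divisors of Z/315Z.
In Z/315Z each nonzero element is either a unit (gcd with 315 is 1) or a zero-divisor (gcd > 1). The number of units is φ(315): factorise 315 = 3^2 · 5 · 7, so φ(315) = (3^2 − 3^1) · (5 − 1) · (7 − 1) = 6 · 4 · 6 = 144. The nonzero elements number 315 − 1 = 314. Hence the nonzero zero-divisors number 314 − 144 = 170.

Final answer: Z/315Z has 170 nonzero zero-divisors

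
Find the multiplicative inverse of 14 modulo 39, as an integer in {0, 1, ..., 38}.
14^(−1) ≡ 14 (mod 39)

Apply the extended Euclidean algorithm to (39, 14), tracking rows (r, s, t) with s·39 + t·14 = r. Each division r_prev = q·r_cur + r_new produces the new row as (previous row) − q·(current row):
  row A: (39, 1, 0)   [1·39 + 0·14 = 39]
  row B: (14, 0, 1)   [0·39 + 1·14 = 14]
  39 = 2·14 + 11   → row C = row A − 2·row B = (11, 1, −2)   [check: 1·39 − 2·14 = 11]
  14 = 1·11 + 3   → row D = row B − 1·row C = (3, −1, 3)   [check: −1·39 + 3·14 = 3]
  11 = 3·3 + 2   → row E = row C − 3·row D = (2, 4, −11)   [check: 4·39 − 11·14 = 2]
  3 = 1·2 + 1   → row F = row D − 1·row E = (1, −5, 14)   [check: −5·39 + 14·14 = 1]
  2 = 2·1 + 0   → remainder 0, stop. gcd = 1 (last nonzero row F).
The gcd is 1, so 14 is invertible mod 39. The last nonzero row gives −5·39 + 14·14 = 1, so t = 14. So 14^(−1) ≡ 14 (mod 39). Verify: 14 · 14 = 196 ≡ 1 (mod 39). ✓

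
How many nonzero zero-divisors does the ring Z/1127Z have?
In Z/1127Z each nonzero element is either a unit (gcd with 1127 is 1) or a zero-divisor (gcd > 1). The number of units is φ(1127): factorise 1127 = 7^2 · 23, so φ(1127) = (7^2 − 7^1) · (23 − 1) = 42 · 22 = 924. The nonzero elements number 1127 − 1 = 1126. Hence the nonzero zero-divisors number 1126 − 924 = 202.

Final answer: Z/1127Z has 202 nonzero zero-divisors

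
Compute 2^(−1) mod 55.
2^(−1) ≡ 28 (mod 55)

Apply the extended Euclidean algorithm to (55, 2), tracking rows (r, s, t) with s·55 + t·2 = r. Each division r_prev = q·r_cur + r_new produces the new row as (previous row) − q·(current row):
  row A: (55, 1, 0)   [1·55 + 0·2 = 55]
  row B: (2, 0, 1)   [0·55 + 1·2 = 2]
  55 = 27·2 + 1   → row C = row A − 27·row B = (1, 1, −27)   [check: 1·55 − 27·2 = 1]
  2 = 2·1 + 0   → remainder 0, stop. gcd = 1 (last nonzero row C).
The gcd is 1, so 2 is invertible mod 55. The last nonzero row gives 1·55 − 27·2 = 1, so t = −27. So 2^(−1) ≡ −27 ≡ 28 (mod 55). Verify: 2 · 28 = 56 ≡ 1 (mod 55). ✓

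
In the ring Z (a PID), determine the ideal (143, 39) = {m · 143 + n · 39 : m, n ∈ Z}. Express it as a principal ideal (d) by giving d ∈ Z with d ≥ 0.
In the PID Z, (a, b) is generated by gcd(a, b). Compute gcd(143, 39) with the extended Euclidean algorithm, tracking rows (r, s, t) with s·143 + t·39 = r:
  row A: (143, 1, 0)   [1·143 + 0·39 = 143]
  row B: (39, 0, 1)   [0·143 + 1·39 = 39]
  143 = 3·39 + 26   → row C = row A − 3·row B = (26, 1, −3)   [check: 1·143 − 3·39 = 26]
  39 = 1·26 + 13   → row D = row B − 1·row C = (13, −1, 4)   [check: −1·143 + 4·39 = 13]
  26 = 2·13 + 0   → remainder 0, stop. gcd = 13 (last nonzero row D).
So gcd(143, 39) = 13, with Bézout identity −1·143 + 4·39 = 13. Containment (⊇): the Bézout identity exhibits 13 as an element of (143, 39), giving (13) ⊆ (143, 39). Containment (⊆): since 13 | 143 and 13 | 39 (143 = 13·11, 39 = 13·3), every Z-linear combination of 143 and 39 is divisible by 13, so (143, 39) ⊆ (13). Therefore (143, 39) = (13), d = 13.

Final answer: (143, 39) = (13); d = 13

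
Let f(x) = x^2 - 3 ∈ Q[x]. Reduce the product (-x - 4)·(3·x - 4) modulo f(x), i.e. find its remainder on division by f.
First multiply in Q[x] without reducing: a · b = -3·x^2 - 8·x + 16. Now divide by f(x) = x^2 - 3, eliminating the leading term at each step:
  leading term -3·x^2: subtract (-3)·f(x) = 9 - 3·x^2, leaving 7 - 8·x
The degree is now < 2, so this is the remainder. Hence a · b ≡ 7 - 8·x in Q[x]/(f).

Final answer: a · b ≡ 7 - 8·x (mod f(x))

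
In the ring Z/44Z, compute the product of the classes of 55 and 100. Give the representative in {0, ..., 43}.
0

Reduce the factors first: 55 ≡ 11, 100 ≡ 12 (mod 44), so 55 · 100 ≡ 11 · 12 (mod 44). 11 · 12 = 132. Dividing by 44: 132 = 3·44 + 0. So (55 · 100) mod 44 = 0.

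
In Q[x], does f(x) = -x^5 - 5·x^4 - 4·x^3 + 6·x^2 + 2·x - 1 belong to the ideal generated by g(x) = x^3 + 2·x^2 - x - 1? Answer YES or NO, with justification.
In Q[x] the ideal (g) consists of all multiples of g, so f ∈ (g) iff g | f, i.e. iff the remainder of f on division by g is 0. Divide f by g (g is monic, so eliminate the leading term of the running remainder at each step):
  leading term -x^5: subtract (-x^2)·g(x) = -x^5 - 2·x^4 + x^3 + x^2, leaving -3·x^4 - 5·x^3 + 5·x^2 + 2·x - 1
  leading term -3·x^4: subtract (-3·x)·g(x) = -3·x^4 - 6·x^3 + 3·x^2 + 3·x, leaving x^3 + 2·x^2 - x - 1
  leading term x^3: subtract (1)·g(x) = x^3 + 2·x^2 - x - 1, leaving 0
The remainder is 0, so f(x) = g(x) · h(x) with h(x) = -x^2 - 3·x + 1. Hence g | f, i.e. f ∈ (g).

Final answer: YES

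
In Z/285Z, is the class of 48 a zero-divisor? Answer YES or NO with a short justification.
YES

gcd(48, 285) = 3 > 1, so 48 is not a unit in Z/285Z. In Z/nZ every nonzero non-unit is a zero-divisor: explicitly, take b = 285/gcd = 95 ≠ 0 (mod 285); then 48·95 = 4560 = 16·285, i.e. 48·95 ≡ 0 (mod 285). So 48 is a zero-divisor.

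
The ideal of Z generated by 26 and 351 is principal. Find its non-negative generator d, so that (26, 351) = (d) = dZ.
(26, 351) = (13); d = 13

In the PID Z, (a, b) is generated by gcd(a, b). Compute gcd(351, 26) with the extended Euclidean algorithm, tracking rows (r, s, t) with s·351 + t·26 = r:
  row A: (351, 1, 0)   [1·351 + 0·26 = 351]
  row B: (26, 0, 1)   [0·351 + 1·26 = 26]
  351 = 13·26 + 13   → row C = row A − 13·row B = (13, 1, −13)   [check: 1·351 − 13·26 = 13]
  26 = 2·13 + 0   → remainder 0, stop. gcd = 13 (last nonzero row C).
So gcd(26, 351) = 13, with Bézout identity 1·351 − 13·26 = 13. Containment (⊇): the Bézout identity exhibits 13 as an element of (26, 351), giving (13) ⊆ (26, 351). Containment (⊆): since 13 | 26 and 13 | 351 (26 = 13·2, 351 = 13·27), every Z-linear combination of 26 and 351 is divisible by 13, so (26, 351) ⊆ (13). Therefore (26, 351) = (13), d = 13.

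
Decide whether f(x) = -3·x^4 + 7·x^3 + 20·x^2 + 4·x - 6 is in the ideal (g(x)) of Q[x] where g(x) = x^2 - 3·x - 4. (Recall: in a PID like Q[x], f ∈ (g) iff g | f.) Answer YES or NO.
In Q[x] the ideal (g) consists of all multiples of g, so f ∈ (g) iff g | f, i.e. iff the remainder of f on division by g is 0. Divide f by g (g is monic, so eliminate the leading term of the running remainder at each step):
  leading term -3·x^4: subtract (-3·x^2)·g(x) = -3·x^4 + 9·x^3 + 12·x^2, leaving -2·x^3 + 8·x^2 + 4·x - 6
  leading term -2·x^3: subtract (-2·x)·g(x) = -2·x^3 + 6·x^2 + 8·x, leaving 2·x^2 - 4·x - 6
  leading term 2·x^2: subtract (2)·g(x) = 2·x^2 - 6·x - 8, leaving 2·x + 2
The remainder r(x) = 2·x + 2 ≠ 0 (and deg r < deg g), so g ∤ f, i.e. f ∉ (g).

Final answer: NO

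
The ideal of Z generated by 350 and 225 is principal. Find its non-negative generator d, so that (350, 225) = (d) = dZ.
(350, 225) = (25); d = 25

In the PID Z, (a, b) is generated by gcd(a, b). Compute gcd(350, 225) with the extended Euclidean algorithm, tracking rows (r, s, t) with s·350 + t·225 = r:
  row A: (350, 1, 0)   [1·350 + 0·225 = 350]
  row B: (225, 0, 1)   [0·350 + 1·225 = 225]
  350 = 1·225 + 125   → row C = row A − 1·row B = (125, 1, −1)   [check: 1·350 − 1·225 = 125]
  225 = 1·125 + 100   → row D = row B − 1·row C = (100, −1, 2)   [check: −1·350 + 2·225 = 100]
  125 = 1·100 + 25   → row E = row C − 1·row D = (25, 2, −3)   [check: 2·350 − 3·225 = 25]
  100 = 4·25 + 0   → remainder 0, stop. gcd = 25 (last nonzero row E).
So gcd(350, 225) = 25, with Bézout identity 2·350 − 3·225 = 25. Containment (⊇): the Bézout identity exhibits 25 as an element of (350, 225), giving (25) ⊆ (350, 225). Containment (⊆): since 25 | 350 and 25 | 225 (350 = 25·14, 225 = 25·9), every Z-linear combination of 350 and 225 is divisible by 25, so (350, 225) ⊆ (25). Therefore (350, 225) = (25), d = 25.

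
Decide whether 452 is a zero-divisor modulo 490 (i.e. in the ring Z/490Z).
YES

gcd(452, 490) = 2 > 1, so 452 is not a unit in Z/490Z. In Z/nZ every nonzero non-unit is a zero-divisor: explicitly, take b = 490/gcd = 245 ≠ 0 (mod 490); then 452·245 = 110740 = 226·490, i.e. 452·245 ≡ 0 (mod 490). So 452 is a zero-divisor.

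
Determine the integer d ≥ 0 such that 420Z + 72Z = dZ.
(420, 72) = (12); d = 12

In the PID Z, (a, b) is generated by gcd(a, b). Compute gcd(420, 72) with the extended Euclidean algorithm, tracking rows (r, s, t) with s·420 + t·72 = r:
  row A: (420, 1, 0)   [1·420 + 0·72 = 420]
  row B: (72, 0, 1)   [0·420 + 1·72 = 72]
  420 = 5·72 + 60   → row C = row A − 5·row B = (60, 1, −5)   [check: 1·420 − 5·72 = 60]
  72 = 1·60 + 12   → row D = row B − 1·row C = (12, −1, 6)   [check: −1·420 + 6·72 = 12]
  60 = 5·12 + 0   → remainder 0, stop. gcd = 12 (last nonzero row D).
So gcd(420, 72) = 12, with Bézout identity −1·420 + 6·72 = 12. Containment (⊇): the Bézout identity exhibits 12 as an element of (420, 72), giving (12) ⊆ (420, 72). Containment (⊆): since 12 | 420 and 12 | 72 (420 = 12·35, 72 = 12·6), every Z-linear combination of 420 and 72 is divisible by 12, so (420, 72) ⊆ (12). Therefore (420, 72) = (12), d = 12.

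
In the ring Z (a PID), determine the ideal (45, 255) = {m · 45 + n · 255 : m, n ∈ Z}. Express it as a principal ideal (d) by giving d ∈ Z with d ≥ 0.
In the PID Z, (a, b) is generated by gcd(a, b). Compute gcd(255, 45) with the extended Euclidean algorithm, tracking rows (r, s, t) with s·255 + t·45 = r:
  row A: (255, 1, 0)   [1·255 + 0·45 = 255]
  row B: (45, 0, 1)   [0·255 + 1·45 = 45]
  255 = 5·45 + 30   → row C = row A − 5·row B = (30, 1, −5)   [check: 1·255 − 5·45 = 30]
  45 = 1·30 + 15   → row D = row B − 1·row C = (15, −1, 6)   [check: −1·255 + 6·45 = 15]
  30 = 2·15 + 0   → remainder 0, stop. gcd = 15 (last nonzero row D).
So gcd(45, 255) = 15, with Bézout identity −1·255 + 6·45 = 15. Containment (⊇): the Bézout identity exhibits 15 as an element of (45, 255), giving (15) ⊆ (45, 255). Containment (⊆): since 15 | 45 and 15 | 255 (45 = 15·3, 255 = 15·17), every Z-linear combination of 45 and 255 is divisible by 15, so (45, 255) ⊆ (15). Therefore (45, 255) = (15), d = 15.

Final answer: (45, 255) = (15); d = 15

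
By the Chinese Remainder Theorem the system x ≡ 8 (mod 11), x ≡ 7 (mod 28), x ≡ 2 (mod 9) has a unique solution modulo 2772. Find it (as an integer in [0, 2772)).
The moduli 11, 28, 9 are pairwise coprime, so by the CRT there is a unique solution mod 11·28·9 = 2772.
Solve by successive substitution. Start with x ≡ 8 (mod 11).
  Combine with x ≡ 7 (mod 28): write x = 8 + 11·t and require 8 + 11·t ≡ 7 (mod 28), i.e. 11·t ≡ 7 − 8 ≡ 27 (mod 28). Since 11^(−1) ≡ 23 (mod 28), t ≡ 23·27 ≡ 5 (mod 28). So x ≡ 8 + 11·5 = 63 (mod 308).
  Combine with x ≡ 2 (mod 9): write x = 63 + 308·t and require 63 + 308·t ≡ 2 (mod 9), i.e. 308·t ≡ 2 − 63 ≡ 2 (mod 9). Since 308^(−1) ≡ 5 (mod 9) (308 ≡ 2 (mod 9)), t ≡ 5·2 ≡ 1 (mod 9). So x ≡ 63 + 308·1 = 371 (mod 2772).
Unique solution in [0, 2772): x = 371.

Final answer: x ≡ 371 (mod 2772); the representative in [0, 2772) is 371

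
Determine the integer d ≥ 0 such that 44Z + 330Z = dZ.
In the PID Z, (a, b) is generated by gcd(a, b). Compute gcd(330, 44) with the extended Euclidean algorithm, tracking rows (r, s, t) with s·330 + t·44 = r:
  row A: (330, 1, 0)   [1·330 + 0·44 = 330]
  row B: (44, 0, 1)   [0·330 + 1·44 = 44]
  330 = 7·44 + 22   → row C = row A − 7·row B = (22, 1, −7)   [check: 1·330 − 7·44 = 22]
  44 = 2·22 + 0   → remainder 0, stop. gcd = 22 (last nonzero row C).
So gcd(44, 330) = 22, with Bézout identity 1·330 − 7·44 = 22. Containment (⊇): the Bézout identity exhibits 22 as an element of (44, 330), giving (22) ⊆ (44, 330). Containment (⊆): since 22 | 44 and 22 | 330 (44 = 22·2, 330 = 22·15), every Z-linear combination of 44 and 330 is divisible by 22, so (44, 330) ⊆ (22). Therefore (44, 330) = (22), d = 22.

Final answer: (44, 330) = (22); d = 22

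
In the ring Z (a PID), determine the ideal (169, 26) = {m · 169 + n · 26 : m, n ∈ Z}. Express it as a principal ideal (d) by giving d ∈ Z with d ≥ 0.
(169, 26) = (13); d = 13

In the PID Z, (a, b) is generated by gcd(a, b). Compute gcd(169, 26) with the extended Euclidean algorithm, tracking rows (r, s, t) with s·169 + t·26 = r:
  row A: (169, 1, 0)   [1·169 + 0·26 = 169]
  row B: (26, 0, 1)   [0·169 + 1·26 = 26]
  169 = 6·26 + 13   → row C = row A − 6·row B = (13, 1, −6)   [check: 1·169 − 6·26 = 13]
  26 = 2·13 + 0   → remainder 0, stop. gcd = 13 (last nonzero row C).
So gcd(169, 26) = 13, with Bézout identity 1·169 − 6·26 = 13. Containment (⊇): the Bézout identity exhibits 13 as an element of (169, 26), giving (13) ⊆ (169, 26). Containment (⊆): since 13 | 169 and 13 | 26 (169 = 13·13, 26 = 13·2), every Z-linear combination of 169 and 26 is divisible by 13, so (169, 26) ⊆ (13). Therefore (169, 26) = (13), d = 13.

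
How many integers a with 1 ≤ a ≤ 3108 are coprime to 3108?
The number of a ∈ {1, ..., 3108} with gcd(a, 3108) = 1 is by definition Euler's totient φ(3108). φ is multiplicative, with φ(p^e) = p^e − p^(e−1). Factorise 3108 = 2^2 · 3 · 7 · 37. Then
  φ(3108) = (2^2 − 2^1) · (3 − 1) · (7 − 1) · (37 − 1) = 2 · 2 · 6 · 36 = 864.
So there are 864 such integers.

Final answer: 864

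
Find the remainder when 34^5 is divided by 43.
Use repeated squaring. Binary(5) = 101. Walk through the bits of the exponent 5 left-to-right: at each bit after the leading one, square the running value, then multiply by 34 if the bit is 1 (always reducing mod 43):
  bit 1 = 1 (leading): start with 34.
  bit 2 = 0: square 34^2 = 1156 ≡ 38 (mod 43).
  bit 3 = 1: square 38^2 = 1444 ≡ 25; bit is 1, so multiply 25·34 = 850 ≡ 33 (mod 43).
Final value: 34^5 ≡ 33 (mod 43).

Final answer: 33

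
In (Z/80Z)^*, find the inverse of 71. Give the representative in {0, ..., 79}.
Apply the extended Euclidean algorithm to (80, 71), tracking rows (r, s, t) with s·80 + t·71 = r. Each division r_prev = q·r_cur + r_new produces the new row as (previous row) − q·(current row):
  row A: (80, 1, 0)   [1·80 + 0·71 = 80]
  row B: (71, 0, 1)   [0·80 + 1·71 = 71]
  80 = 1·71 + 9   → row C = row A − 1·row B = (9, 1, −1)   [check: 1·80 − 1·71 = 9]
  71 = 7·9 + 8   → row D = row B − 7·row C = (8, −7, 8)   [check: −7·80 + 8·71 = 8]
  9 = 1·8 + 1   → row E = row C − 1·row D = (1, 8, −9)   [check: 8·80 − 9·71 = 1]
  8 = 8·1 + 0   → remainder 0, stop. gcd = 1 (last nonzero row E).
The gcd is 1, so 71 is invertible mod 80. The last nonzero row gives 8·80 − 9·71 = 1, so t = −9. So 71^(−1) ≡ −9 ≡ 71 (mod 80). Verify: 71 · 71 = 5041 ≡ 1 (mod 80). ✓

Final answer: 71^(−1) ≡ 71 (mod 80)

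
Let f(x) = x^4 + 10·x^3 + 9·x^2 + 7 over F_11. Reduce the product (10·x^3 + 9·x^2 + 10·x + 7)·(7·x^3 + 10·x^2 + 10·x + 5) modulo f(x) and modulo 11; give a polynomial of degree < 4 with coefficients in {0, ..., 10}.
Multiply as integer polynomials: a · b = 70·x^6 + 163·x^5 + 260·x^4 + 289·x^3 + 215·x^2 + 120·x + 35. Reducing coefficients mod 11: a · b ≡ 4·x^6 + 9·x^5 + 7·x^4 + 3·x^3 + 6·x^2 + 10·x + 2. Now divide by f(x) = x^4 + 10·x^3 + 9·x^2 + 7 in F_11[x], eliminating the leading term at each step:
  leading term 4·x^6: subtract (4·x^2)·f(x) = 4·x^6 + 7·x^5 + 3·x^4 + 6·x^2, leaving 2·x^5 + 4·x^4 + 3·x^3 + 10·x + 2 (coefficients mod 11)
  leading term 2·x^5: subtract (2·x)·f(x) = 2·x^5 + 9·x^4 + 7·x^3 + 3·x, leaving 6·x^4 + 7·x^3 + 7·x + 2 (coefficients mod 11)
  leading term 6·x^4: subtract (6)·f(x) = 6·x^4 + 5·x^3 + 10·x^2 + 9, leaving 2·x^3 + x^2 + 7·x + 4 (coefficients mod 11)
The degree is now < 4, so this is the remainder. Hence a · b ≡ 2·x^3 + x^2 + 7·x + 4 in F_11[x]/(f).

Final answer: a · b ≡ 2·x^3 + x^2 + 7·x + 4 (mod f(x))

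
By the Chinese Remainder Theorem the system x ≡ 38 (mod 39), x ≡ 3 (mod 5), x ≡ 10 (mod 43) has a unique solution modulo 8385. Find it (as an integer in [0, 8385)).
The moduli 39, 5, 43 are pairwise coprime, so by the CRT there is a unique solution mod 39·5·43 = 8385.
Solve by successive substitution. Start with x ≡ 38 (mod 39).
  Combine with x ≡ 3 (mod 5): write x = 38 + 39·t and require 38 + 39·t ≡ 3 (mod 5), i.e. 39·t ≡ 3 − 38 ≡ 0 (mod 5). Since 39^(−1) ≡ 4 (mod 5) (39 ≡ 4 (mod 5)), t ≡ 4·0 ≡ 0 (mod 5). So x ≡ 38 + 39·0 = 38 (mod 195).
  Combine with x ≡ 10 (mod 43): write x = 38 + 195·t and require 38 + 195·t ≡ 10 (mod 43), i.e. 195·t ≡ 10 − 38 ≡ 15 (mod 43). Since 195^(−1) ≡ 15 (mod 43) (195 ≡ 23 (mod 43)), t ≡ 15·15 ≡ 10 (mod 43). So x ≡ 38 + 195·10 = 1988 (mod 8385).
Unique solution in [0, 8385): x = 1988.

Final answer: x ≡ 1988 (mod 8385); the representative in [0, 8385) is 1988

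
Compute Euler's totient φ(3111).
φ is multiplicative, with φ(p^e) = p^e − p^(e−1). Factorise 3111 = 3 · 17 · 61. Then
  φ(3111) = (3 − 1) · (17 − 1) · (61 − 1) = 2 · 16 · 60 = 1920.

Final answer: φ(3111) = 1920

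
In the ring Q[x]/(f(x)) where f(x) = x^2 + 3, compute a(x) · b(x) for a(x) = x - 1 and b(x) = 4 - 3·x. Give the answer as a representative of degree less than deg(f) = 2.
a · b ≡ 7·x + 5 (mod f(x))

First multiply in Q[x] without reducing: a · b = -3·x^2 + 7·x - 4. Now divide by f(x) = x^2 + 3, eliminating the leading term at each step:
  leading term -3·x^2: subtract (-3)·f(x) = -3·x^2 - 9, leaving 7·x + 5
The degree is now < 2, so this is the remainder. Hence a · b ≡ 7·x + 5 in Q[x]/(f).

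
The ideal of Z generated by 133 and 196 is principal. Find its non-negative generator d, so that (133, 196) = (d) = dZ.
(133, 196) = (7); d = 7

In the PID Z, (a, b) is generated by gcd(a, b). Compute gcd(196, 133) with the extended Euclidean algorithm, tracking rows (r, s, t) with s·196 + t·133 = r:
  row A: (196, 1, 0)   [1·196 + 0·133 = 196]
  row B: (133, 0, 1)   [0·196 + 1·133 = 133]
  196 = 1·133 + 63   → row C = row A − 1·row B = (63, 1, −1)   [check: 1·196 − 1·133 = 63]
  133 = 2·63 + 7   → row D = row B − 2·row C = (7, −2, 3)   [check: −2·196 + 3·133 = 7]
  63 = 9·7 + 0   → remainder 0, stop. gcd = 7 (last nonzero row D).
So gcd(133, 196) = 7, with Bézout identity −2·196 + 3·133 = 7. Containment (⊇): the Bézout identity exhibits 7 as an element of (133, 196), giving (7) ⊆ (133, 196). Containment (⊆): since 7 | 133 and 7 | 196 (133 = 7·19, 196 = 7·28), every Z-linear combination of 133 and 196 is divisible by 7, so (133, 196) ⊆ (7). Therefore (133, 196) = (7), d = 7.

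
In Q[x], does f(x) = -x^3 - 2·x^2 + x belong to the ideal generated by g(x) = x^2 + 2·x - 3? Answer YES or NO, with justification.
In Q[x] the ideal (g) consists of all multiples of g, so f ∈ (g) iff g | f, i.e. iff the remainder of f on division by g is 0. Divide f by g (g is monic, so eliminate the leading term of the running remainder at each step):
  leading term -x^3: subtract (-x)·g(x) = -x^3 - 2·x^2 + 3·x, leaving -2·x
The remainder r(x) = -2·x ≠ 0 (and deg r < deg g), so g ∤ f, i.e. f ∉ (g).

Final answer: NO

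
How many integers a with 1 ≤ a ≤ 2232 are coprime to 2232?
720

The number of a ∈ {1, ..., 2232} with gcd(a, 2232) = 1 is by definition Euler's totient φ(2232). φ is multiplicative, with φ(p^e) = p^e − p^(e−1). Factorise 2232 = 2^3 · 3^2 · 31. Then
  φ(2232) = (2^3 − 2^2) · (3^2 − 3^1) · (31 − 1) = 4 · 6 · 30 = 720.
So there are 720 such integers.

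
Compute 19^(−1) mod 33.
19^(−1) ≡ 7 (mod 33)

Apply the extended Euclidean algorithm to (33, 19), tracking rows (r, s, t) with s·33 + t·19 = r. Each division r_prev = q·r_cur + r_new produces the new row as (previous row) − q·(current row):
  row A: (33, 1, 0)   [1·33 + 0·19 = 33]
  row B: (19, 0, 1)   [0·33 + 1·19 = 19]
  33 = 1·19 + 14   → row C = row A − 1·row B = (14, 1, −1)   [check: 1·33 − 1·19 = 14]
  19 = 1·14 + 5   → row D = row B − 1·row C = (5, −1, 2)   [check: −1·33 + 2·19 = 5]
  14 = 2·5 + 4   → row E = row C − 2·row D = (4, 3, −5)   [check: 3·33 − 5·19 = 4]
  5 = 1·4 + 1   → row F = row D − 1·row E = (1, −4, 7)   [check: −4·33 + 7·19 = 1]
  4 = 4·1 + 0   → remainder 0, stop. gcd = 1 (last nonzero row F).
The gcd is 1, so 19 is invertible mod 33. The last nonzero row gives −4·33 + 7·19 = 1, so t = 7. So 19^(−1) ≡ 7 (mod 33). Verify: 19 · 7 = 133 ≡ 1 (mod 33). ✓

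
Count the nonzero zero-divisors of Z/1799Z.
In Z/1799Z each nonzero element is either a unit (gcd with 1799 is 1) or a zero-divisor (gcd > 1). The number of units is φ(1799): factorise 1799 = 7 · 257, so φ(1799) = (7 − 1) · (257 − 1) = 6 · 256 = 1536. The nonzero elements number 1799 − 1 = 1798. Hence the nonzero zero-divisors number 1798 − 1536 = 262.

Final answer: Z/1799Z has 262 nonzero zero-divisors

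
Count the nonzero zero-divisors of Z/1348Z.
Z/1348Z has 675 nonzero zero-divisors

In Z/1348Z each nonzero element is either a unit (gcd with 1348 is 1) or a zero-divisor (gcd > 1). The number of units is φ(1348): factorise 1348 = 2^2 · 337, so φ(1348) = (2^2 − 2^1) · (337 − 1) = 2 · 336 = 672. The nonzero elements number 1348 − 1 = 1347. Hence the nonzero zero-divisors number 1347 − 672 = 675.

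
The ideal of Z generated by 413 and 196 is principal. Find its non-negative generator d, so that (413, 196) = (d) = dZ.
In the PID Z, (a, b) is generated by gcd(a, b). Compute gcd(413, 196) with the extended Euclidean algorithm, tracking rows (r, s, t) with s·413 + t·196 = r:
  row A: (413, 1, 0)   [1·413 + 0·196 = 413]
  row B: (196, 0, 1)   [0·413 + 1·196 = 196]
  413 = 2·196 + 21   → row C = row A − 2·row B = (21, 1, −2)   [check: 1·413 − 2·196 = 21]
  196 = 9·21 + 7   → row D = row B − 9·row C = (7, −9, 19)   [check: −9·413 + 19·196 = 7]
  21 = 3·7 + 0   → remainder 0, stop. gcd = 7 (last nonzero row D).
So gcd(413, 196) = 7, with Bézout identity −9·413 + 19·196 = 7. Containment (⊇): the Bézout identity exhibits 7 as an element of (413, 196), giving (7) ⊆ (413, 196). Containment (⊆): since 7 | 413 and 7 | 196 (413 = 7·59, 196 = 7·28), every Z-linear combination of 413 and 196 is divisible by 7, so (413, 196) ⊆ (7). Therefore (413, 196) = (7), d = 7.

Final answer: (413, 196) = (7); d = 7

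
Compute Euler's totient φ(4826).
φ is multiplicative, with φ(p^e) = p^e − p^(e−1). Factorise 4826 = 2 · 19 · 127. Then
  φ(4826) = (2 − 1) · (19 − 1) · (127 − 1) = 1 · 18 · 126 = 2268.

Final answer: φ(4826) = 2268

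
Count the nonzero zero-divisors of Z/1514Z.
In Z/1514Z each nonzero element is either a unit (gcd with 1514 is 1) or a zero-divisor (gcd > 1). The number of units is φ(1514): factorise 1514 = 2 · 757, so φ(1514) = (2 − 1) · (757 − 1) = 1 · 756 = 756. The nonzero elements number 1514 − 1 = 1513. Hence the nonzero zero-divisors number 1513 − 756 = 757.

Final answer: Z/1514Z has 757 nonzero zero-divisors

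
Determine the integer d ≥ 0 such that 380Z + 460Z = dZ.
In the PID Z, (a, b) is generated by gcd(a, b). Compute gcd(460, 380) with the extended Euclidean algorithm, tracking rows (r, s, t) with s·460 + t·380 = r:
  row A: (460, 1, 0)   [1·460 + 0·380 = 460]
  row B: (380, 0, 1)   [0·460 + 1·380 = 380]
  460 = 1·380 + 80   → row C = row A − 1·row B = (80, 1, −1)   [check: 1·460 − 1·380 = 80]
  380 = 4·80 + 60   → row D = row B − 4·row C = (60, −4, 5)   [check: −4·460 + 5·380 = 60]
  80 = 1·60 + 20   → row E = row C − 1·row D = (20, 5, −6)   [check: 5·460 − 6·380 = 20]
  60 = 3·20 + 0   → remainder 0, stop. gcd = 20 (last nonzero row E).
So gcd(380, 460) = 20, with Bézout identity 5·460 − 6·380 = 20. Containment (⊇): the Bézout identity exhibits 20 as an element of (380, 460), giving (20) ⊆ (380, 460). Containment (⊆): since 20 | 380 and 20 | 460 (380 = 20·19, 460 = 20·23), every Z-linear combination of 380 and 460 is divisible by 20, so (380, 460) ⊆ (20). Therefore (380, 460) = (20), d = 20.

Final answer: (380, 460) = (20); d = 20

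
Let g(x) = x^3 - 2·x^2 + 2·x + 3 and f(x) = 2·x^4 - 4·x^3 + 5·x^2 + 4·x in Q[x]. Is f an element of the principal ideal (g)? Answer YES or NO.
NO

In Q[x] the ideal (g) consists of all multiples of g, so f ∈ (g) iff g | f, i.e. iff the remainder of f on division by g is 0. Divide f by g (g is monic, so eliminate the leading term of the running remainder at each step):
  leading term 2·x^4: subtract (2·x)·g(x) = 2·x^4 - 4·x^3 + 4·x^2 + 6·x, leaving x^2 - 2·x
The remainder r(x) = x^2 - 2·x ≠ 0 (and deg r < deg g), so g ∤ f, i.e. f ∉ (g).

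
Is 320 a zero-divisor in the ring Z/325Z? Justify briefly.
YES

gcd(320, 325) = 5 > 1, so 320 is not a unit in Z/325Z. In Z/nZ every nonzero non-unit is a zero-divisor: explicitly, take b = 325/gcd = 65 ≠ 0 (mod 325); then 320·65 = 20800 = 64·325, i.e. 320·65 ≡ 0 (mod 325). So 320 is a zero-divisor.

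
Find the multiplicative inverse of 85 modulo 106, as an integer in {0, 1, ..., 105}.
85^(−1) ≡ 5 (mod 106)

Apply the extended Euclidean algorithm to (106, 85), tracking rows (r, s, t) with s·106 + t·85 = r. Each division r_prev = q·r_cur + r_new produces the new row as (previous row) − q·(current row):
  row A: (106, 1, 0)   [1·106 + 0·85 = 106]
  row B: (85, 0, 1)   [0·106 + 1·85 = 85]
  106 = 1·85 + 21   → row C = row A − 1·row B = (21, 1, −1)   [check: 1·106 − 1·85 = 21]
  85 = 4·21 + 1   → row D = row B − 4·row C = (1, −4, 5)   [check: −4·106 + 5·85 = 1]
  21 = 21·1 + 0   → remainder 0, stop. gcd = 1 (last nonzero row D).
The gcd is 1, so 85 is invertible mod 106. The last nonzero row gives −4·106 + 5·85 = 1, so t = 5. So 85^(−1) ≡ 5 (mod 106). Verify: 85 · 5 = 425 ≡ 1 (mod 106). ✓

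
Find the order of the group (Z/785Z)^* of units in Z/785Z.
(Z/785Z)^* consists of the classes a with gcd(a, 785) = 1, so its order is φ(785). φ is multiplicative, with φ(p^e) = p^e − p^(e−1). Factorise 785 = 5 · 157. Then
  φ(785) = (5 − 1) · (157 − 1) = 4 · 156 = 624.
Thus |(Z/785Z)^*| = 624.

Final answer: |(Z/785Z)^*| = 624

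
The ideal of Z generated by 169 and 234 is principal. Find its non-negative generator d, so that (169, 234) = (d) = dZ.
(169, 234) = (13); d = 13

In the PID Z, (a, b) is generated by gcd(a, b). Compute gcd(234, 169) with the extended Euclidean algorithm, tracking rows (r, s, t) with s·234 + t·169 = r:
  row A: (234, 1, 0)   [1·234 + 0·169 = 234]
  row B: (169, 0, 1)   [0·234 + 1·169 = 169]
  234 = 1·169 + 65   → row C = row A − 1·row B = (65, 1, −1)   [check: 1·234 − 1·169 = 65]
  169 = 2·65 + 39   → row D = row B − 2·row C = (39, −2, 3)   [check: −2·234 + 3·169 = 39]
  65 = 1·39 + 26   → row E = row C − 1·row D = (26, 3, −4)   [check: 3·234 − 4·169 = 26]
  39 = 1·26 + 13   → row F = row D − 1·row E = (13, −5, 7)   [check: −5·234 + 7·169 = 13]
  26 = 2·13 + 0   → remainder 0, stop. gcd = 13 (last nonzero row F).
So gcd(169, 234) = 13, with Bézout identity −5·234 + 7·169 = 13. Containment (⊇): the Bézout identity exhibits 13 as an element of (169, 234), giving (13) ⊆ (169, 234). Containment (⊆): since 13 | 169 and 13 | 234 (169 = 13·13, 234 = 13·18), every Z-linear combination of 169 and 234 is divisible by 13, so (169, 234) ⊆ (13). Therefore (169, 234) = (13), d = 13.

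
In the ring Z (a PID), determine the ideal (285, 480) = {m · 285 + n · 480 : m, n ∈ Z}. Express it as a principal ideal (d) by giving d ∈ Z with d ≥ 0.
In the PID Z, (a, b) is generated by gcd(a, b). Compute gcd(480, 285) with the extended Euclidean algorithm, tracking rows (r, s, t) with s·480 + t·285 = r:
  row A: (480, 1, 0)   [1·480 + 0·285 = 480]
  row B: (285, 0, 1)   [0·480 + 1·285 = 285]
  480 = 1·285 + 195   → row C = row A − 1·row B = (195, 1, −1)   [check: 1·480 − 1·285 = 195]
  285 = 1·195 + 90   → row D = row B − 1·row C = (90, −1, 2)   [check: −1·480 + 2·285 = 90]
  195 = 2·90 + 15   → row E = row C − 2·row D = (15, 3, −5)   [check: 3·480 − 5·285 = 15]
  90 = 6·15 + 0   → remainder 0, stop. gcd = 15 (last nonzero row E).
So gcd(285, 480) = 15, with Bézout identity 3·480 − 5·285 = 15. Containment (⊇): the Bézout identity exhibits 15 as an element of (285, 480), giving (15) ⊆ (285, 480). Containment (⊆): since 15 | 285 and 15 | 480 (285 = 15·19, 480 = 15·32), every Z-linear combination of 285 and 480 is divisible by 15, so (285, 480) ⊆ (15). Therefore (285, 480) = (15), d = 15.

Final answer: (285, 480) = (15); d = 15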